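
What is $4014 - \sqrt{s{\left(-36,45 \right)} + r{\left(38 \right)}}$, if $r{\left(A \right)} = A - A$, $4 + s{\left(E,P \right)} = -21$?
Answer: $4014 - 5 i \approx 4014.0 - 5.0 i$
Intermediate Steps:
$s{\left(E,P \right)} = -25$ ($s{\left(E,P \right)} = -4 - 21 = -25$)
$r{\left(A \right)} = 0$
$4014 - \sqrt{s{\left(-36,45 \right)} + r{\left(38 \right)}} = 4014 - \sqrt{-25 + 0} = 4014 - \sqrt{-25} = 4014 - 5 i$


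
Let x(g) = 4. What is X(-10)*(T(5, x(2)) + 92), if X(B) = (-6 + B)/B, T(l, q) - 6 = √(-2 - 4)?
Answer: 784/5 + 8*I*√6/5 ≈ 156.8 + 3.9192*I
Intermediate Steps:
T(l, q) = 6 + I*√6 (T(l, q) = 6 + √(-2 - 4) = 6 + √(-6) = 6 + I*√6)
X(B) = (-6 + B)/B
X(-10)*(T(5, x(2)) + 92) = ((-6 - 10)/(-10))*((6 + I*√6) + 92) = (-⅒*(-16))*(98 + I*√6) = 8*(98 + I*√6)/5 = 784/5 + 8*I*√6/5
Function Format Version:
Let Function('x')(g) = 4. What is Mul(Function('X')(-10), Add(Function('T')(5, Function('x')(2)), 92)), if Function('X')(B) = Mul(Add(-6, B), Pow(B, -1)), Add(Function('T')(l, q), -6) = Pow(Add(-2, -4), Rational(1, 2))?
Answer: Add(Rational(784, 5), Mul(Rational(8, 5), I, Pow(6, Rational(1, 2)))) ≈ Add(156.80, Mul(3.9192, I))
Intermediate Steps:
Function('T')(l, q) = Add(6, Mul(I, Pow(6, Rational(1, 2)))) (Function('T')(l, q) = Add(6, Pow(Add(-2, -4), Rational(1, 2))) = Add(6, Pow(-6, Rational(1, 2))) = Add(6, Mul(I, Pow(6, Rational(1, 2)))))
Function('X')(B) = Mul(Pow(B, -1), Add(-6, B))
Mul(Function('X')(-10), Add(Function('T')(5, Function('x')(2)), 92)) = Mul(Mul(Pow(-10, -1), Add(-6, -10)), Add(Add(6, Mul(I, Pow(6, Rational(1, 2)))), 92)) = Mul(Mul(Rational(-1, 10), -16), Add(98, Mul(I, Pow(6, Rational(1, 2))))) = Mul(Rational(8, 5), Add(98, Mul(I, Pow(6, Rational(1, 2))))) = Add(Rational(784, 5), Mul(Rational(8, 5), I, Pow(6, Rational(1, 2))))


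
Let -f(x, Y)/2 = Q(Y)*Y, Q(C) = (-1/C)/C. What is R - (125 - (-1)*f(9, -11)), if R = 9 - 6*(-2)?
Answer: -1142/11 ≈ -103.82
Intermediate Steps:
Q(C) = -1/C**2
f(x, Y) = 2/Y (f(x, Y) = -2*(-1/Y**2)*Y = -(-2)/Y = 2/Y)
R = 21 (R = 9 + 12 = 21)
R - (125 - (-1)*f(9, -11)) = 21 - (125 - (-1)*2/(-11)) = 21 - (125 - (-1)*2*(-1/11)) = 21 - (125 - (-1)*(-2)/11) = 21 - (125 - 1*2/11) = 21 - (125 - 2/11) = 21 - 1*1373/11 = 21 - 1373/11 = -1142/11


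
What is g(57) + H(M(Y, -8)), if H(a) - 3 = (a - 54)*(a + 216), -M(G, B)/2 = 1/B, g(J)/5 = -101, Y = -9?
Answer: -194007/16 ≈ -12125.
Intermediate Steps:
g(J) = -505 (g(J) = 5*(-101) = -505)
M(G, B) = -2/B
H(a) = 3 + (-54 + a)*(216 + a) (H(a) = 3 + (a - 54)*(a + 216) = 3 + (-54 + a)*(216 + a))
g(57) + H(M(Y, -8)) = -505 + (-11661 + (-2/(-8))² + 162*(-2/(-8))) = -505 + (-11661 + (-2*(-⅛))² + 162*(-2*(-⅛))) = -505 + (-11661 + (¼)² + 162*(¼)) = -505 + (-11661 + 1/16 + 81/2) = -505 - 185927/16 = -194007/16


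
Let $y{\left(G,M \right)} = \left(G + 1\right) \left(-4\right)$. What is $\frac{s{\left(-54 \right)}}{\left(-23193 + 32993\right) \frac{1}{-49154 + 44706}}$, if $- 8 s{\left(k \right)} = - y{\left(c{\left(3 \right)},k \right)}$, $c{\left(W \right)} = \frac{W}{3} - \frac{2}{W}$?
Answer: $\frac{1112}{3675} \approx 0.30259$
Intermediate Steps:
$c{\left(W \right)} = - \frac{2}{W} + \frac{W}{3}$ ($c{\left(W \right)} = W \frac{1}{3} - \frac{2}{W} = \frac{W}{3} - \frac{2}{W} = - \frac{2}{W} + \frac{W}{3}$)
$y{\left(G,M \right)} = -4 - 4 G$ ($y{\left(G,M \right)} = \left(1 + G\right) \left(-4\right) = -4 - 4 G$)
$s{\left(k \right)} = - \frac{2}{3}$ ($s{\left(k \right)} = - \frac{\left(-1\right) \left(-4 - 4 \left(- \frac{2}{3} + \frac{1}{3} \cdot 3\right)\right)}{8} = - \frac{\left(-1\right) \left(-4 - 4 \left(\left(-2\right) \frac{1}{3} + 1\right)\right)}{8} = - \frac{\left(-1\right) \left(-4 - 4 \left(- \frac{2}{3} + 1\right)\right)}{8} = - \frac{\left(-1\right) \left(-4 - \frac{4}{3}\right)}{8} = - \frac{\left(-1\right) \left(- \frac{16}{3}\right)}{8} = \left(- \frac{1}{8}\right) \frac{16}{3} = - \frac{2}{3}$)
$\frac{s{\left(-54 \right)}}{\left(-23193 + 32993\right) \frac{1}{-49154 + 44706}} = - \frac{2}{3 \frac{-23193 + 32993}{-49154 + 44706}} = - \frac{2}{3 \frac{9800}{-4448}} = - \frac{2}{3 \cdot 9800 \left(- \frac{1}{4448}\right)} = - \frac{2}{3 \left(- \frac{1225}{556}\right)} = \left(- \frac{2}{3}\right) \left(- \frac{556}{1225}\right) = \frac{1112}{3675}$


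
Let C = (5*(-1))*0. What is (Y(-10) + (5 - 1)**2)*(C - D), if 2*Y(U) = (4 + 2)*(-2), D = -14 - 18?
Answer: 320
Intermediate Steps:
D = -32
Y(U) = -6 (Y(U) = ((4 + 2)*(-2))/2 = (6*(-2))/2 = (1/2)*(-12) = -6)
C = 0 (C = -5*0 = 0)
(Y(-10) + (5 - 1)**2)*(C - D) = (-6 + (5 - 1)**2)*(0 - 1*(-32)) = (-6 + 4**2)*(0 + 32) = (-6 + 16)*32 = 10*32 = 320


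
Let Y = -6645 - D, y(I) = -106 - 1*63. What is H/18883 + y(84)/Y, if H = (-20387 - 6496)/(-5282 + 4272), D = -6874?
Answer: -3216983063/4367449070 ≈ -0.73658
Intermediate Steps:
y(I) = -169 (y(I) = -106 - 63 = -169)
H = 26883/1010 (H = -26883/(-1010) = -26883*(-1/1010) = 26883/1010 ≈ 26.617)
Y = 229 (Y = -6645 - 1*(-6874) = -6645 + 6874 = 229)
H/18883 + y(84)/Y = (26883/1010)/18883 - 169/229 = (26883/1010)*(1/18883) - 169*1/229 = 26883/19071830 - 169/229 = -3216983063/4367449070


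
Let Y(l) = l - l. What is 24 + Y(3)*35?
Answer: 24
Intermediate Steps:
Y(l) = 0
24 + Y(3)*35 = 24 + 0*35 = 24 + 0 = 24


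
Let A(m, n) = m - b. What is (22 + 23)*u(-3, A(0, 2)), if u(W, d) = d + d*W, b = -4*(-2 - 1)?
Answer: 1080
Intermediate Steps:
b = 12 (b = -4*(-3) = 12)
A(m, n) = -12 + m (A(m, n) = m - 1*12 = m - 12 = -12 + m)
u(W, d) = d + W*d
(22 + 23)*u(-3, A(0, 2)) = (22 + 23)*((-12 + 0)*(1 - 3)) = 45*(-12*(-2)) = 45*24 = 1080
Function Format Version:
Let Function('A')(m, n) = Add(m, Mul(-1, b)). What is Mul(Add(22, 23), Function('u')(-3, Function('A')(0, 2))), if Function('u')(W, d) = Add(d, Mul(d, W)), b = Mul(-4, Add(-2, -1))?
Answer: 1080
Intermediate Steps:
b = 12 (b = Mul(-4, -3) = 12)
Function('A')(m, n) = Add(-12, m) (Function('A')(m, n) = Add(m, Mul(-1, 12)) = Add(m, -12) = Add(-12, m))
Function('u')(W, d) = Add(d, Mul(W, d))
Mul(Add(22, 23), Function('u')(-3, Function('A')(0, 2))) = Mul(Add(22, 23), Mul(Add(-12, 0), Add(1, -3))) = Mul(45, Mul(-12, -2)) = Mul(45, 24) = 1080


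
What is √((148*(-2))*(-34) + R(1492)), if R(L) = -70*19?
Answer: √8734 ≈ 93.456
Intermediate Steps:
R(L) = -1330
√((148*(-2))*(-34) + R(1492)) = √((148*(-2))*(-34) - 1330) = √(-296*(-34) - 1330) = √(10064 - 1330) = √8734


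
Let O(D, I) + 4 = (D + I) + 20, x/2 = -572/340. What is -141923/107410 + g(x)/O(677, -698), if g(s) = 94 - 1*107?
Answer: 137343/107410 ≈ 1.2787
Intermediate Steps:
x = -286/85 (x = 2*(-572/340) = 2*(-572*1/340) = 2*(-143/85) = -286/85 ≈ -3.3647)
O(D, I) = 16 + D + I (O(D, I) = -4 + ((D + I) + 20) = -4 + (20 + D + I) = 16 + D + I)
g(s) = -13 (g(s) = 94 - 107 = -13)
-141923/107410 + g(x)/O(677, -698) = -141923/107410 - 13/(16 + 677 - 698) = -141923*1/107410 - 13/(-5) = -141923/107410 - 13*(-1/5) = -141923/107410 + 13/5 = 137343/107410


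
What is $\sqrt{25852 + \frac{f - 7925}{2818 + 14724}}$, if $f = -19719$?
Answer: $\frac{\sqrt{40585398530}}{1253} \approx 160.78$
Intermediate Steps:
$\sqrt{25852 + \frac{f - 7925}{2818 + 14724}} = \sqrt{25852 + \frac{-19719 - 7925}{2818 + 14724}} = \sqrt{25852 - \frac{27644}{17542}} = \sqrt{25852 - \frac{13822}{8771}} = \sqrt{\frac{226734070}{8771}} = \frac{\sqrt{40585398530}}{1253}$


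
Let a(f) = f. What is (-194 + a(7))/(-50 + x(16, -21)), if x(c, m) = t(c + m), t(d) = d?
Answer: 17/5 ≈ 3.4000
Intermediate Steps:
x(c, m) = c + m
(-194 + a(7))/(-50 + x(16, -21)) = (-194 + 7)/(-50 + (16 - 21)) = -187/(-50 - 5) = -187/(-55) = -187*(-1/55) = 17/5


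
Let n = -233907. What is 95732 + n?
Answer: -138175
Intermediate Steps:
95732 + n = 95732 - 233907 = -138175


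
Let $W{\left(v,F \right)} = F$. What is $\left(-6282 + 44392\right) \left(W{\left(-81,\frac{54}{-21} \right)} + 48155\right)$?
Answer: $\frac{12845623370}{7} \approx 1.8351 \cdot 10^{9}$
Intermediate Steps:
$\left(-6282 + 44392\right) \left(W{\left(-81,\frac{54}{-21} \right)} + 48155\right) = \left(-6282 + 44392\right) \left(\frac{54}{-21} + 48155\right) = 38110 \left(54 \left(- \frac{1}{21}\right) + 48155\right) = 38110 \left(- \frac{18}{7} + 48155\right) = 38110 \cdot \frac{337067}{7} = \frac{12845623370}{7}$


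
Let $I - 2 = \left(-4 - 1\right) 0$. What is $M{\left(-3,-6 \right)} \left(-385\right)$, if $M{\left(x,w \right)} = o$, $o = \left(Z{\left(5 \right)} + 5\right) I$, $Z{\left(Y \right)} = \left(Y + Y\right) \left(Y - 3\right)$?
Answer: $-19250$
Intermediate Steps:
$I = 2$ ($I = 2 + \left(-4 - 1\right) 0 = 2 - 0 = 2 + 0 = 2$)
$Z{\left(Y \right)} = 2 Y \left(-3 + Y\right)$
$o = 50$ ($o = \left(2 \cdot 5 \left(-3 + 5\right) + 5\right) 2 = \left(2 \cdot 5 \cdot 2 + 5\right) 2 = \left(20 + 5\right) 2 = 25 \cdot 2 = 50$)
$M{\left(x,w \right)} = 50$
$M{\left(-3,-6 \right)} \left(-385\right) = 50 \left(-385\right) = -19250$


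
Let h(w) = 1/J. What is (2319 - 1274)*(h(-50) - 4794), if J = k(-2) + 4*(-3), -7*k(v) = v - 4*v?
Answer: -90176603/18 ≈ -5.0098e+6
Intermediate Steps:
k(v) = 3*v/7 (k(v) = -(v - 4*v)/7 = -(-3)*v/7 = 3*v/7)
J = -90/7 (J = (3/7)*(-2) + 4*(-3) = -6/7 - 12 = -90/7 ≈ -12.857)
h(w) = -7/90 (h(w) = 1/(-90/7) = -7/90)
(2319 - 1274)*(h(-50) - 4794) = (2319 - 1274)*(-7/90 - 4794) = 1045*(-431467/90) = -90176603/18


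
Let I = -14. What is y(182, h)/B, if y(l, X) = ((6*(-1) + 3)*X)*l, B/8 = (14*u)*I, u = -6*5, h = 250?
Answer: -325/112 ≈ -2.9018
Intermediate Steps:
u = -30
B = 47040 (B = 8*((14*(-30))*(-14)) = 8*(-420*(-14)) = 8*5880 = 47040)
y(l, X) = -3*X*l (y(l, X) = ((-6 + 3)*X)*l = (-3*X)*l = -3*X*l)
y(182, h)/B = -3*250*182/47040 = -136500*1/47040 = -325/112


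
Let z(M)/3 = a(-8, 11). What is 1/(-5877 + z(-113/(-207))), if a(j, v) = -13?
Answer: -1/5916 ≈ -0.00016903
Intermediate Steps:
z(M) = -39 (z(M) = 3*(-13) = -39)
1/(-5877 + z(-113/(-207))) = 1/(-5877 - 39) = 1/(-5916) = -1/5916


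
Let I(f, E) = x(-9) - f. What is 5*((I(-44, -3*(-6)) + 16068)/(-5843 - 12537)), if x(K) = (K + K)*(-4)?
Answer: -4046/919 ≈ -4.4026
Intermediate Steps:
x(K) = -8*K (x(K) = (2*K)*(-4) = -8*K)
I(f, E) = 72 - f (I(f, E) = -8*(-9) - f = 72 - f)
5*((I(-44, -3*(-6)) + 16068)/(-5843 - 12537)) = 5*(((72 - 1*(-44)) + 16068)/(-5843 - 12537)) = 5*(((72 + 44) + 16068)/(-18380)) = 5*((116 + 16068)*(-1/18380)) = 5*(16184*(-1/18380)) = 5*(-4046/4595) = -4046/919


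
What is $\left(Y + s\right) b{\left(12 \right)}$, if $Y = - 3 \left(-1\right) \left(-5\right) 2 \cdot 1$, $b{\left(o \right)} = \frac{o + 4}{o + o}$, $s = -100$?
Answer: $- \frac{260}{3} \approx -86.667$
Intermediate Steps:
$b{\left(o \right)} = \frac{4 + o}{2 o}$
$Y = -30$ ($Y = - 3 \cdot 5 \cdot 2 \cdot 1 = \left(-3\right) 10 \cdot 1 = \left(-30\right) 1 = -30$)
$\left(Y + s\right) b{\left(12 \right)} = \left(-30 - 100\right) \frac{4 + 12}{2 \cdot 12} = - 130 \cdot \frac{1}{2} \cdot \frac{1}{12} \cdot 16 = \left(-130\right) \frac{2}{3} = - \frac{260}{3}$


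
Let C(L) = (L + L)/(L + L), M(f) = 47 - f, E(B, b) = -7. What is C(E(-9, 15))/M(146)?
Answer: -1/99 ≈ -0.010101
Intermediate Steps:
C(L) = 1 (C(L) = (2*L)/((2*L)) = (2*L)*(1/(2*L)) = 1)
C(E(-9, 15))/M(146) = 1/(47 - 1*146) = 1/(47 - 146) = 1/(-99) = 1*(-1/99) = -1/99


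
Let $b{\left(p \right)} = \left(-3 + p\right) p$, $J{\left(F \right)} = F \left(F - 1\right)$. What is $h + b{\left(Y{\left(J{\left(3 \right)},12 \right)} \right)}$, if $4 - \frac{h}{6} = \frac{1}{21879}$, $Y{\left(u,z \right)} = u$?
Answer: $\frac{306304}{7293} \approx 42.0$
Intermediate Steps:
$J{\left(F \right)} = F \left(-1 + F\right)$
$h = \frac{175030}{7293}$ ($h = 24 - \frac{6}{21879} = 24 - \frac{2}{7293} = \frac{175030}{7293} \approx 24.0$)
$b{\left(p \right)} = p \left(-3 + p\right)$
$h + b{\left(Y{\left(J{\left(3 \right)},12 \right)} \right)} = \frac{175030}{7293} + 3 \left(-1 + 3\right) \left(-3 + 3 \left(-1 + 3\right)\right) = \frac{175030}{7293} + 3 \cdot 2 \left(-3 + 3 \cdot 2\right) = \frac{175030}{7293} + 6 \left(-3 + 6\right) = \frac{175030}{7293} + 6 \cdot 3 = \frac{175030}{7293} + 18 = \frac{306304}{7293}$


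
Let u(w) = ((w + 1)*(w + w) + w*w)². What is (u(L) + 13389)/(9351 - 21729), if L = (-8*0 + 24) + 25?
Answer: -26658995/6189 ≈ -4307.5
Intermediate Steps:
L = 49 (L = (0 + 24) + 25 = 24 + 25 = 49)
u(w) = (w² + 2*w*(1 + w))² (u(w) = ((1 + w)*(2*w) + w²)² = (2*w*(1 + w) + w²)² = (w² + 2*w*(1 + w))²)
(u(L) + 13389)/(9351 - 21729) = (49²*(2 + 3*49)² + 13389)/(9351 - 21729) = (2401*(2 + 147)² + 13389)/(-12378) = (2401*149² + 13389)*(-1/12378) = (2401*22201 + 13389)*(-1/12378) = (53304601 + 13389)*(-1/12378) = 53317990*(-1/12378) = -26658995/6189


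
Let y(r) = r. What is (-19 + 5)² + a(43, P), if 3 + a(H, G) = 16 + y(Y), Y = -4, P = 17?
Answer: 205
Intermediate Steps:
a(H, G) = 9 (a(H, G) = -3 + (16 - 4) = -3 + 12 = 9)
(-19 + 5)² + a(43, P) = (-19 + 5)² + 9 = (-14)² + 9 = 196 + 9 = 205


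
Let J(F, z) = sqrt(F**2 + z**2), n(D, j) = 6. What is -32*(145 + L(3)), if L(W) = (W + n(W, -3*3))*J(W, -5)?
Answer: -4640 - 288*sqrt(34) ≈ -6319.3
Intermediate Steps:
L(W) = sqrt(25 + W**2)*(6 + W) (L(W) = (W + 6)*sqrt(W**2 + (-5)**2) = (6 + W)*sqrt(W**2 + 25) = (6 + W)*sqrt(25 + W**2) = sqrt(25 + W**2)*(6 + W))
-32*(145 + L(3)) = -32*(145 + sqrt(25 + 3**2)*(6 + 3)) = -32*(145 + sqrt(25 + 9)*9) = -32*(145 + sqrt(34)*9) = -32*(145 + 9*sqrt(34)) = -4640 - 288*sqrt(34)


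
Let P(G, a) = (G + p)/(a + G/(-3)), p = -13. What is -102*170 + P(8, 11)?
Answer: -86703/5 ≈ -17341.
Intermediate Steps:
P(G, a) = (-13 + G)/(a - G/3) (P(G, a) = (G - 13)/(a + G/(-3)) = (-13 + G)/(a + G*(-1/3)) = (-13 + G)/(a - G/3))
-102*170 + P(8, 11) = -102*170 + 3*(13 - 1*8)/(8 - 3*11) = -17340 + 3*(13 - 8)/(8 - 33) = -17340 + 3*5/(-25) = -17340 + 3*(-1/25)*5 = -17340 - 3/5 = -86703/5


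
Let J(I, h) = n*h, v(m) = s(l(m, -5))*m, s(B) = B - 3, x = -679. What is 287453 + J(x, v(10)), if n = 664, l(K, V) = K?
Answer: 333933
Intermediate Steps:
s(B) = -3 + B
v(m) = m*(-3 + m) (v(m) = (-3 + m)*m = m*(-3 + m))
J(I, h) = 664*h
287453 + J(x, v(10)) = 287453 + 664*(10*(-3 + 10)) = 287453 + 664*(10*7) = 287453 + 664*70 = 287453 + 46480 = 333933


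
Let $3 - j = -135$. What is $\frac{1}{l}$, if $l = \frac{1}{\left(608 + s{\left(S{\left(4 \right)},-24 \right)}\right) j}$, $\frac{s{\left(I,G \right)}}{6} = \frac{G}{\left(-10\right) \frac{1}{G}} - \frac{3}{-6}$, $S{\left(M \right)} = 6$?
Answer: $\frac{183126}{5} \approx 36625.0$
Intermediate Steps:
$j = 138$ ($j = 3 - -135 = 3 + 135 = 138$)
$s{\left(I,G \right)} = 3 - \frac{3 G^{2}}{5}$ ($s{\left(I,G \right)} = 6 \left(\frac{G}{\left(-10\right) \frac{1}{G}} - \frac{3}{-6}\right) = 6 \left(G \left(- \frac{G}{10}\right) - - \frac{1}{2}\right) = 6 \left(- \frac{G^{2}}{10} + \frac{1}{2}\right) = 6 \left(\frac{1}{2} - \frac{G^{2}}{10}\right) = 3 - \frac{3 G^{2}}{5}$)
$l = \frac{5}{183126}$ ($l = \frac{1}{\left(608 + \left(3 - \frac{3 \left(-24\right)^{2}}{5}\right)\right) 138} = \frac{1}{608 + \left(3 - \frac{1728}{5}\right)} \frac{1}{138} = \frac{1}{608 - \frac{1713}{5}} \cdot \frac{1}{138} = \frac{1}{\frac{1327}{5}} \cdot \frac{1}{138} = \frac{5}{1327} \cdot \frac{1}{138} = \frac{5}{183126} \approx 2.7304 \cdot 10^{-5}$)
$\frac{1}{l} = \frac{1}{\frac{5}{183126}} = \frac{183126}{5}$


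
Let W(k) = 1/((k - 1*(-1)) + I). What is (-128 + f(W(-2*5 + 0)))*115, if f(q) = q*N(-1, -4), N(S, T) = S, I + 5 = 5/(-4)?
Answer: -897460/61 ≈ -14712.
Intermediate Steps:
I = -25/4 (I = -5 + 5/(-4) = -5 + 5*(-¼) = -5 - 5/4 = -25/4 ≈ -6.2500)
W(k) = 1/(-21/4 + k) (W(k) = 1/((k - 1*(-1)) - 25/4) = 1/((k + 1) - 25/4) = 1/((1 + k) - 25/4) = 1/(-21/4 + k))
f(q) = -q (f(q) = q*(-1) = -q)
(-128 + f(W(-2*5 + 0)))*115 = (-128 - 4/(-21 + 4*(-2*5 + 0)))*115 = (-128 - 4/(-21 + 4*(-10 + 0)))*115 = (-128 - 4/(-21 + 4*(-10)))*115 = (-128 - 4/(-21 - 40))*115 = (-128 - 4/(-61))*115 = (-128 - 4*(-1)/61)*115 = (-128 - 1*(-4/61))*115 = (-128 + 4/61)*115 = -7804/61*115 = -897460/61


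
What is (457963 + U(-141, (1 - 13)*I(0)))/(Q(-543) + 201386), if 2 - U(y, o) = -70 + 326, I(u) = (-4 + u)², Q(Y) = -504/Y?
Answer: 82845329/36451034 ≈ 2.2728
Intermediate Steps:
U(y, o) = -254 (U(y, o) = 2 - (-70 + 326) = 2 - 1*256 = 2 - 256 = -254)
(457963 + U(-141, (1 - 13)*I(0)))/(Q(-543) + 201386) = (457963 - 254)/(-504/(-543) + 201386) = 457709/(-504*(-1/543) + 201386) = 457709/(168/181 + 201386) = 457709/(36451034/181) = 457709*(181/36451034) = 82845329/36451034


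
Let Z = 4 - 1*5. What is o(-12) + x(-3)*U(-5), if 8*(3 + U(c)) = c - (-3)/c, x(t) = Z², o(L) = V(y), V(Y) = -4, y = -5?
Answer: -77/10 ≈ -7.7000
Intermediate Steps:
Z = -1 (Z = 4 - 5 = -1)
o(L) = -4
x(t) = 1 (x(t) = (-1)² = 1)
U(c) = -3 + c/8 + 3/(8*c) (U(c) = -3 + (c - (-3)/c)/8 = -3 + (c + 3/c)/8 = -3 + (c/8 + 3/(8*c)) = -3 + c/8 + 3/(8*c))
o(-12) + x(-3)*U(-5) = -4 + 1*((⅛)*(3 - 5*(-24 - 5))/(-5)) = -4 + 1*((⅛)*(-⅕)*(3 - 5*(-29))) = -4 + 1*((⅛)*(-⅕)*(3 + 145)) = -4 + 1*((⅛)*(-⅕)*148) = -4 + 1*(-37/10) = -4 - 37/10 = -77/10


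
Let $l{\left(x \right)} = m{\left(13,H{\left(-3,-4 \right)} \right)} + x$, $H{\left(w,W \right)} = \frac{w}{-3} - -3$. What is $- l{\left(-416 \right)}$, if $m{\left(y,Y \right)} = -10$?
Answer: $426$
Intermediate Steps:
$H{\left(w,W \right)} = 3 - \frac{w}{3}$ ($H{\left(w,W \right)} = w \left(- \frac{1}{3}\right) + 3 = - \frac{w}{3} + 3 = 3 - \frac{w}{3}$)
$l{\left(x \right)} = -10 + x$
$- l{\left(-416 \right)} = - (-10 - 416) = \left(-1\right) \left(-426\right) = 426$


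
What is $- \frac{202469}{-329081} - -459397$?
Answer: $\frac{151179026626}{329081} \approx 4.594 \cdot 10^{5}$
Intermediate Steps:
$- \frac{202469}{-329081} - -459397 = \left(-202469\right) \left(- \frac{1}{329081}\right) + 459397 = \frac{202469}{329081} + 459397 = \frac{151179026626}{329081}$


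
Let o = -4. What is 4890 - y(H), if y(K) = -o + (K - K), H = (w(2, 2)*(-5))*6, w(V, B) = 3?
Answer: 4886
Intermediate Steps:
H = -90 (H = (3*(-5))*6 = -15*6 = -90)
y(K) = 4 (y(K) = -1*(-4) + (K - K) = 4 + 0 = 4)
4890 - y(H) = 4890 - 1*4 = 4890 - 4 = 4886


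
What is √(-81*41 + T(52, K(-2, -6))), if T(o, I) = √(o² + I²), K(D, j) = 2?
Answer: √(-3321 + 2*√677) ≈ 57.175*I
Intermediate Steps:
T(o, I) = √(I² + o²)
√(-81*41 + T(52, K(-2, -6))) = √(-81*41 + √(2² + 52²)) = √(-3321 + √(4 + 2704)) = √(-3321 + √2708) = √(-3321 + 2*√677)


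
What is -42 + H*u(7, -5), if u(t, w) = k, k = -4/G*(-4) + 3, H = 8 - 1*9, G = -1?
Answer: -29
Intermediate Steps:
H = -1 (H = 8 - 9 = -1)
k = -13 (k = -4/(-1)*(-4) + 3 = -4*(-1)*(-4) + 3 = 4*(-4) + 3 = -16 + 3 = -13)
u(t, w) = -13
-42 + H*u(7, -5) = -42 - 1*(-13) = -42 + 13 = -29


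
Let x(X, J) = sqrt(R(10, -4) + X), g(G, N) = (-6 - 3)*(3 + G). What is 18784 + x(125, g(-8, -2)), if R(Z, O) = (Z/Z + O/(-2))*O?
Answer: 18784 + sqrt(113) ≈ 18795.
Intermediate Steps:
R(Z, O) = O*(1 - O/2) (R(Z, O) = (1 + O*(-1/2))*O = (1 - O/2)*O = O*(1 - O/2))
g(G, N) = -27 - 9*G (g(G, N) = -9*(3 + G) = -27 - 9*G)
x(X, J) = sqrt(-12 + X) (x(X, J) = sqrt((1/2)*(-4)*(2 - 1*(-4)) + X) = sqrt((1/2)*(-4)*(2 + 4) + X) = sqrt((1/2)*(-4)*6 + X) = sqrt(-12 + X))
18784 + x(125, g(-8, -2)) = 18784 + sqrt(-12 + 125) = 18784 + sqrt(113)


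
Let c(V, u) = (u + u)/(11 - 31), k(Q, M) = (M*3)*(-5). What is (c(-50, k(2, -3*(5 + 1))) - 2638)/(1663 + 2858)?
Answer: -2665/4521 ≈ -0.58947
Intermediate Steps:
k(Q, M) = -15*M (k(Q, M) = (3*M)*(-5) = -15*M)
c(V, u) = -u/10 (c(V, u) = (2*u)/(-20) = (2*u)*(-1/20) = -u/10)
(c(-50, k(2, -3*(5 + 1))) - 2638)/(1663 + 2858) = (-(-3)*(-3*(5 + 1))/2 - 2638)/(1663 + 2858) = (-(-3)*(-3*6)/2 - 2638)/4521 = (-(-3)*(-18)/2 - 2638)*(1/4521) = (-1/10*270 - 2638)*(1/4521) = (-27 - 2638)*(1/4521) = -2665*1/4521 = -2665/4521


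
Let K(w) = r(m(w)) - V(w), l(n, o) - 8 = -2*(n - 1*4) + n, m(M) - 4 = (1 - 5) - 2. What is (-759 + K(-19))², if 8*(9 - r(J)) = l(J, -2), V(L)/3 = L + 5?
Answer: 8071281/16 ≈ 5.0446e+5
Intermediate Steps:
V(L) = 15 + 3*L (V(L) = 3*(L + 5) = 3*(5 + L) = 15 + 3*L)
m(M) = -2 (m(M) = 4 + ((1 - 5) - 2) = 4 + (-4 - 2) = 4 - 6 = -2)
l(n, o) = 16 - n (l(n, o) = 8 + (-2*(n - 1*4) + n) = 8 + (-2*(n - 4) + n) = 8 + (-2*(-4 + n) + n) = 8 + ((8 - 2*n) + n) = 8 + (8 - n) = 16 - n)
r(J) = 7 + J/8 (r(J) = 9 - (16 - J)/8 = 9 + (-2 + J/8) = 7 + J/8)
K(w) = -33/4 - 3*w (K(w) = (7 + (⅛)*(-2)) - (15 + 3*w) = (7 - ¼) + (-15 - 3*w) = 27/4 + (-15 - 3*w) = -33/4 - 3*w)
(-759 + K(-19))² = (-759 + (-33/4 - 3*(-19)))² = (-759 + (-33/4 + 57))² = (-759 + 195/4)² = (-2841/4)² = 8071281/16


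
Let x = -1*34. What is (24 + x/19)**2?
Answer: 178084/361 ≈ 493.31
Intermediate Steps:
x = -34
(24 + x/19)**2 = (24 - 34/19)**2 = (422/19)**2 = 178084/361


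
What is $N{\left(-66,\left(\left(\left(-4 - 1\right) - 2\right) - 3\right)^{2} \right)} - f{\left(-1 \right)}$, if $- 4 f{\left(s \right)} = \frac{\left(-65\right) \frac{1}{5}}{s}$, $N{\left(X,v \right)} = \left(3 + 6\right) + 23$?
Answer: $\frac{141}{4} \approx 35.25$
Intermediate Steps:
$N{\left(X,v \right)} = 32$ ($N{\left(X,v \right)} = 9 + 23 = 32$)
$f{\left(s \right)} = \frac{13}{4 s}$ ($f{\left(s \right)} = - \frac{- \frac{65}{5} \frac{1}{s}}{4} = - \frac{\left(-65\right) \frac{1}{5} \frac{1}{s}}{4} = - \frac{\left(-13\right) \frac{1}{s}}{4} = \frac{13}{4 s}$)
$N{\left(-66,\left(\left(\left(-4 - 1\right) - 2\right) - 3\right)^{2} \right)} - f{\left(-1 \right)} = 32 - \frac{13}{4 \left(-1\right)} = 32 - \frac{13}{4} \left(-1\right) = 32 - - \frac{13}{4} = 32 + \frac{13}{4} = \frac{141}{4}$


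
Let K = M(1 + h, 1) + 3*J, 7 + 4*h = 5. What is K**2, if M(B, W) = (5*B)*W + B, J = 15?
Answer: 2304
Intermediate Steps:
h = -1/2 (h = -7/4 + (1/4)*5 = -7/4 + 5/4 = -1/2 ≈ -0.50000)
M(B, W) = B + 5*B*W (M(B, W) = 5*B*W + B = B + 5*B*W)
K = 48 (K = (1 - 1/2)*(1 + 5*1) + 3*15 = (1 + 5)/2 + 45 = (1/2)*6 + 45 = 3 + 45 = 48)
K**2 = 48**2 = 2304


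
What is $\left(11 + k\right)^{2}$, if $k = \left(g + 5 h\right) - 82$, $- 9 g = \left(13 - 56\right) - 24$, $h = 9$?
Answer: $\frac{27889}{81} \approx 344.31$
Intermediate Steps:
$g = \frac{67}{9}$ ($g = - \frac{\left(13 - 56\right) - 24}{9} = - \frac{-43 - 24}{9} = \left(- \frac{1}{9}\right) \left(-67\right) = \frac{67}{9} \approx 7.4444$)
$k = - \frac{266}{9}$ ($k = \left(\frac{67}{9} + 5 \cdot 9\right) - 82 = \left(\frac{67}{9} + 45\right) - 82 = \frac{472}{9} - 82 = - \frac{266}{9} \approx -29.556$)
$\left(11 + k\right)^{2} = \left(11 - \frac{266}{9}\right)^{2} = \left(- \frac{167}{9}\right)^{2} = \frac{27889}{81}$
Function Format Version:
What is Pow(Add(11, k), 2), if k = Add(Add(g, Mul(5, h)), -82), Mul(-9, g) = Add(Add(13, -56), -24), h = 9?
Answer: Rational(27889, 81) ≈ 344.31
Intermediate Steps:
g = Rational(67, 9) (g = Mul(Rational(-1, 9), Add(Add(13, -56), -24)) = Mul(Rational(-1, 9), Add(-43, -24)) = Mul(Rational(-1, 9), -67) = Rational(67, 9) ≈ 7.4444)
k = Rational(-266, 9) (k = Add(Add(Rational(67, 9), Mul(5, 9)), -82) = Add(Add(Rational(67, 9), 45), -82) = Add(Rational(472, 9), -82) = Rational(-266, 9) ≈ -29.556)
Pow(Add(11, k), 2) = Pow(Add(11, Rational(-266, 9)), 2) = Pow(Rational(-167, 9), 2) = Rational(27889, 81)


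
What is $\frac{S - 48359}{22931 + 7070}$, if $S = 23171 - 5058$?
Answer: $- \frac{30246}{30001} \approx -1.0082$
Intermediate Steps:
$S = 18113$ ($S = 23171 - 5058 = 18113$)
$\frac{S - 48359}{22931 + 7070} = \frac{18113 - 48359}{22931 + 7070} = - \frac{30246}{30001}$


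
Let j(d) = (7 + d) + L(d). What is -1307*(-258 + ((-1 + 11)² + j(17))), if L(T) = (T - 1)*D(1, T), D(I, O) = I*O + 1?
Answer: -201278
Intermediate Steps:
D(I, O) = 1 + I*O
L(T) = (1 + T)*(-1 + T) (L(T) = (T - 1)*(1 + 1*T) = (-1 + T)*(1 + T) = (1 + T)*(-1 + T))
j(d) = 6 + d + d² (j(d) = (7 + d) + (-1 + d²) = 6 + d + d²)
-1307*(-258 + ((-1 + 11)² + j(17))) = -1307*(-258 + ((-1 + 11)² + (6 + 17 + 17²))) = -1307*(-258 + (10² + (6 + 17 + 289))) = -1307*(-258 + (100 + 312)) = -1307*(-258 + 412) = -1307*154 = -201278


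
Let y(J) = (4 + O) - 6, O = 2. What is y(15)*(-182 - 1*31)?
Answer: 0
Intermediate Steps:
y(J) = 0 (y(J) = (4 + 2) - 6 = 6 - 6 = 0)
y(15)*(-182 - 1*31) = 0*(-182 - 1*31) = 0*(-182 - 31) = 0*(-213) = 0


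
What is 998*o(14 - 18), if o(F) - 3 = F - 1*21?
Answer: -21956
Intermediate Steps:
o(F) = -18 + F (o(F) = 3 + (F - 1*21) = 3 + (F - 21) = 3 + (-21 + F) = -18 + F)
998*o(14 - 18) = 998*(-18 + (14 - 18)) = 998*(-18 - 4) = 998*(-22) = -21956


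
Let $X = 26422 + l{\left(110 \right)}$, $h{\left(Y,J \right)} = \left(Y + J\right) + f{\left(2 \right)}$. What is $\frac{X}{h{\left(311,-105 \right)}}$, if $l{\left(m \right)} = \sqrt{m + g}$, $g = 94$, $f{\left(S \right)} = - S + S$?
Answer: $\frac{13211}{103} + \frac{\sqrt{51}}{103} \approx 128.33$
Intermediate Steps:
$f{\left(S \right)} = 0$
$l{\left(m \right)} = \sqrt{94 + m}$ ($l{\left(m \right)} = \sqrt{m + 94} = \sqrt{94 + m}$)
$h{\left(Y,J \right)} = J + Y$ ($h{\left(Y,J \right)} = \left(Y + J\right) + 0 = \left(J + Y\right) + 0 = J + Y$)
$X = 26422 + 2 \sqrt{51}$ ($X = 26422 + \sqrt{94 + 110} = 26422 + \sqrt{204} = 26422 + 2 \sqrt{51} \approx 26436.0$)
$\frac{X}{h{\left(311,-105 \right)}} = \frac{26422 + 2 \sqrt{51}}{-105 + 311} = \frac{26422 + 2 \sqrt{51}}{206} = \left(26422 + 2 \sqrt{51}\right) \frac{1}{206} = \frac{13211}{103} + \frac{\sqrt{51}}{103}$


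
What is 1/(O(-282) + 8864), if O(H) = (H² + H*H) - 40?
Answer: 1/167872 ≈ 5.9569e-6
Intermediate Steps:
O(H) = -40 + 2*H² (O(H) = (H² + H²) - 40 = 2*H² - 40 = -40 + 2*H²)
1/(O(-282) + 8864) = 1/((-40 + 2*(-282)²) + 8864) = 1/((-40 + 2*79524) + 8864) = 1/((-40 + 159048) + 8864) = 1/(159008 + 8864) = 1/167872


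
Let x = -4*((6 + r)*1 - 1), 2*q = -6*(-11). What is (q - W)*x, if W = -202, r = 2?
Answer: -6580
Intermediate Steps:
q = 33 (q = (-6*(-11))/2 = (1/2)*66 = 33)
x = -28 (x = -4*((6 + 2)*1 - 1) = -4*(8*1 - 1) = -4*(8 - 1) = -4*7 = -28)
(q - W)*x = (33 - 1*(-202))*(-28) = (33 + 202)*(-28) = 235*(-28) = -6580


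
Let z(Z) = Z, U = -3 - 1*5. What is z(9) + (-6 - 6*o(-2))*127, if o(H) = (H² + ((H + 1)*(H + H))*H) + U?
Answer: 8391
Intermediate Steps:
U = -8 (U = -3 - 5 = -8)
o(H) = -8 + H² + 2*H²*(1 + H) (o(H) = (H² + ((H + 1)*(H + H))*H) - 8 = (H² + ((1 + H)*(2*H))*H) - 8 = (H² + (2*H*(1 + H))*H) - 8 = (H² + 2*H²*(1 + H)) - 8 = -8 + H² + 2*H²*(1 + H))
z(9) + (-6 - 6*o(-2))*127 = 9 + (-6 - 6*(-8 + 2*(-2)³ + 3*(-2)²))*127 = 9 + (-6 - 6*(-8 + 2*(-8) + 3*4))*127 = 9 + (-6 - 6*(-8 - 16 + 12))*127 = 9 + (-6 - 6*(-12))*127 = 9 + (-6 + 72)*127 = 9 + 66*127 = 9 + 8382 = 8391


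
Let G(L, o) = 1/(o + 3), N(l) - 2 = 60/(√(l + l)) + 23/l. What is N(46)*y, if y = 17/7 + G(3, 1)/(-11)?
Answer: 3705/616 + 11115*√23/3542 ≈ 21.064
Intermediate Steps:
N(l) = 2 + 23/l + 30*√2/√l (N(l) = 2 + (60/(√(l + l)) + 23/l) = 2 + (60/(√(2*l)) + 23/l) = 2 + (60/((√2*√l)) + 23/l) = 2 + (60*(√2/(2*√l)) + 23/l) = 2 + (30*√2/√l + 23/l) = 2 + (23/l + 30*√2/√l) = 2 + 23/l + 30*√2/√l)
G(L, o) = 1/(3 + o)
y = 741/308 (y = 17/7 + 1/((3 + 1)*(-11)) = 17*(⅐) - 1/11/4 = 17/7 + (¼)*(-1/11) = 17/7 - 1/44 = 741/308 ≈ 2.4058)
N(46)*y = (2 + 23/46 + 30*√2/√46)*(741/308) = (2 + 23*(1/46) + 30*√2*(√46/46))*(741/308) = (2 + ½ + 30*√23/23)*(741/308) = (5/2 + 30*√23/23)*(741/308) = 3705/616 + 11115*√23/3542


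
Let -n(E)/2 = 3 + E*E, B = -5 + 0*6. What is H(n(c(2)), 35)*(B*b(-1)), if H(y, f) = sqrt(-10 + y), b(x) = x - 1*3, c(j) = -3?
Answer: 20*I*sqrt(34) ≈ 116.62*I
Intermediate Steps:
B = -5 (B = -5 + 0 = -5)
n(E) = -6 - 2*E**2 (n(E) = -2*(3 + E*E) = -2*(3 + E**2) = -6 - 2*E**2)
b(x) = -3 + x (b(x) = x - 3 = -3 + x)
H(n(c(2)), 35)*(B*b(-1)) = sqrt(-10 + (-6 - 2*(-3)**2))*(-5*(-3 - 1)) = sqrt(-10 + (-6 - 2*9))*(-5*(-4)) = sqrt(-10 + (-6 - 18))*20 = sqrt(-10 - 24)*20 = sqrt(-34)*20 = (I*sqrt(34))*20 = 20*I*sqrt(34)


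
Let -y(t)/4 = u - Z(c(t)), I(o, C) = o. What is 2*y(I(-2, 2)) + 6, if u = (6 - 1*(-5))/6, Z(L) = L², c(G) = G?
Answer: 70/3 ≈ 23.333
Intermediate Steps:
u = 11/6 (u = (6 + 5)*(⅙) = 11*(⅙) = 11/6 ≈ 1.8333)
y(t) = -22/3 + 4*t² (y(t) = -4*(11/6 - t²) = -22/3 + 4*t²)
2*y(I(-2, 2)) + 6 = 2*(-22/3 + 4*(-2)²) + 6 = 2*(-22/3 + 4*4) + 6 = 2*(-22/3 + 16) + 6 = 2*(26/3) + 6 = 52/3 + 6 = 70/3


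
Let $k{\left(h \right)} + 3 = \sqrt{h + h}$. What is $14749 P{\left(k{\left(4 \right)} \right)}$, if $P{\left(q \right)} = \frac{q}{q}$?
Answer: $14749$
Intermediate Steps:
$k{\left(h \right)} = -3 + \sqrt{2} \sqrt{h}$ ($k{\left(h \right)} = -3 + \sqrt{h + h} = -3 + \sqrt{2 h} = -3 + \sqrt{2} \sqrt{h}$)
$P{\left(q \right)} = 1$
$14749 P{\left(k{\left(4 \right)} \right)} = 14749 \cdot 1 = 14749$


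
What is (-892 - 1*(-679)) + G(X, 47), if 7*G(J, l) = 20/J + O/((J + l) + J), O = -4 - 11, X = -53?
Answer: -666106/3127 ≈ -213.02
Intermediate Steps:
O = -15
G(J, l) = -15/(7*(l + 2*J)) + 20/(7*J) (G(J, l) = (20/J - 15/((J + l) + J))/7 = (20/J - 15/(l + 2*J))/7 = (-15/(l + 2*J) + 20/J)/7 = -15/(7*(l + 2*J)) + 20/(7*J))
(-892 - 1*(-679)) + G(X, 47) = (-892 - 1*(-679)) + (5/7)*(4*47 + 5*(-53))/(-53*(47 + 2*(-53))) = (-892 + 679) + (5/7)*(-1/53)*(188 - 265)/(47 - 106) = -213 + (5/7)*(-1/53)*(-77)/(-59) = -213 + (5/7)*(-1/53)*(-1/59)*(-77) = -213 - 55/3127 = -666106/3127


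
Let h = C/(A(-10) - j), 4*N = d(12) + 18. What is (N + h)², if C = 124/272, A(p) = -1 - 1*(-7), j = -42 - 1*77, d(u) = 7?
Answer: 176597521/4515625 ≈ 39.108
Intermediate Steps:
j = -119 (j = -42 - 77 = -119)
A(p) = 6 (A(p) = -1 + 7 = 6)
C = 31/68 (C = 124*(1/272) = 31/68 ≈ 0.45588)
N = 25/4 (N = (7 + 18)/4 = (¼)*25 = 25/4 ≈ 6.2500)
h = 31/8500 (h = 31/(68*(6 - 1*(-119))) = 31/(68*(6 + 119)) = (31/68)/125 = (31/68)*(1/125) = 31/8500 ≈ 0.0036471)
(N + h)² = (25/4 + 31/8500)² = (13289/2125)² = 176597521/4515625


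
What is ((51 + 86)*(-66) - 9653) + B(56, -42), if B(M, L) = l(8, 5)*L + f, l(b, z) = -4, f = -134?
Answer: -18661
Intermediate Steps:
B(M, L) = -134 - 4*L (B(M, L) = -4*L - 134 = -134 - 4*L)
((51 + 86)*(-66) - 9653) + B(56, -42) = ((51 + 86)*(-66) - 9653) + (-134 - 4*(-42)) = (137*(-66) - 9653) + (-134 + 168) = (-9042 - 9653) + 34 = -18695 + 34 = -18661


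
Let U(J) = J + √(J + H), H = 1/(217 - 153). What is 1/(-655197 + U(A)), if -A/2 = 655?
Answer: -42016448/27584092310975 - 56*I*√1711/27584092310975 ≈ -1.5232e-6 - 8.3976e-11*I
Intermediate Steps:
A = -1310 (A = -2*655 = -1310)
H = 1/64 ≈ 0.015625
U(J) = J + √(1/64 + J) (U(J) = J + √(J + 1/64) = J + √(1/64 + J))
1/(-655197 + U(A)) = 1/(-655197 + (-1310 + √(1 + 64*(-1310))/8)) = 1/(-655197 + (-1310 + √(1 - 83840)/8)) = 1/(-655197 + (-1310 + √(-83839)/8)) = 1/(-655197 + (-1310 + (7*I*√1711)/8)) = 1/(-655197 + (-1310 + 7*I*√1711/8)) = 1/(-656507 + 7*I*√1711/8)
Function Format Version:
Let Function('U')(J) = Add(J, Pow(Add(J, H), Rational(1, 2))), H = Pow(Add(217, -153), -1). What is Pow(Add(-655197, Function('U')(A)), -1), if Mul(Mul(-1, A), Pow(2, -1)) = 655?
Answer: Add(Rational(-42016448, 27584092310975), Mul(Rational(-56, 27584092310975), I, Pow(1711, Rational(1, 2)))) ≈ Add(-1.5232e-6, Mul(-8.3976e-11, I))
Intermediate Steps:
A = -1310 (A = Mul(-2, 655) = -1310)
H = Rational(1, 64) (H = Pow(64, -1) = Rational(1, 64) ≈ 0.015625)
Function('U')(J) = Add(J, Pow(Add(Rational(1, 64), J), Rational(1, 2))) (Function('U')(J) = Add(J, Pow(Add(J, Rational(1, 64)), Rational(1, 2))) = Add(J, Pow(Add(Rational(1, 64), J), Rational(1, 2))))
Pow(Add(-655197, Function('U')(A)), -1) = Pow(Add(-655197, Add(-1310, Mul(Rational(1, 8), Pow(Add(1, Mul(64, -1310)), Rational(1, 2))))), -1) = Pow(Add(-655197, Add(-1310, Mul(Rational(1, 8), Pow(Add(1, -83840), Rational(1, 2))))), -1) = Pow(Add(-655197, Add(-1310, Mul(Rational(1, 8), Pow(-83839, Rational(1, 2))))), -1) = Pow(Add(-655197, Add(-1310, Mul(Rational(1, 8), Mul(7, I, Pow(1711, Rational(1, 2)))))), -1) = Pow(Add(-655197, Add(-1310, Mul(Rational(7, 8), I, Pow(1711, Rational(1, 2))))), -1) = Pow(Add(-656507, Mul(Rational(7, 8), I, Pow(1711, Rational(1, 2)))), -1)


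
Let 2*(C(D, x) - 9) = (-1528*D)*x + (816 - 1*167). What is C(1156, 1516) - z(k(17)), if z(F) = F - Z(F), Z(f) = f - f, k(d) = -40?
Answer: -2677813141/2 ≈ -1.3389e+9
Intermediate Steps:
Z(f) = 0
z(F) = F (z(F) = F - 1*0 = F + 0 = F)
C(D, x) = 667/2 - 764*D*x (C(D, x) = 9 + ((-1528*D)*x + (816 - 1*167))/2 = 9 + (-1528*D*x + (816 - 167))/2 = 9 + (-1528*D*x + 649)/2 = 9 + (649 - 1528*D*x)/2 = 9 + (649/2 - 764*D*x) = 667/2 - 764*D*x)
C(1156, 1516) - z(k(17)) = (667/2 - 764*1156*1516) - 1*(-40) = (667/2 - 1338906944) + 40 = -2677813221/2 + 40 = -2677813141/2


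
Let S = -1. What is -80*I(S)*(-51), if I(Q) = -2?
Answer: -8160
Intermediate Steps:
-80*I(S)*(-51) = -80*(-2)*(-51) = 160*(-51) = -8160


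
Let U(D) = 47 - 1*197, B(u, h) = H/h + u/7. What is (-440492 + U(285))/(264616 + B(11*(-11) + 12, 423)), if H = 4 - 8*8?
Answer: -434913654/261160483 ≈ -1.6653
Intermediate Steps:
H = -60 (H = 4 - 64 = -60)
B(u, h) = -60/h + u/7
U(D) = -150 (U(D) = 47 - 197 = -150)
(-440492 + U(285))/(264616 + B(11*(-11) + 12, 423)) = (-440492 - 150)/(264616 + (-60/423 + (11*(-11) + 12)/7)) = -440642/(264616 + (-60*1/423 + (-121 + 12)/7)) = -440642/(264616 + (-20/141 + (1/7)*(-109))) = -440642/(264616 + (-20/141 - 109/7)) = -440642/(264616 - 15509/987) = -440642/261160483/987 = -440642*987/261160483 = -434913654/261160483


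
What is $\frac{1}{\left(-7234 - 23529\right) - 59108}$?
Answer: $- \frac{1}{89871} \approx -1.1127 \cdot 10^{-5}$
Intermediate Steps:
$\frac{1}{\left(-7234 - 23529\right) - 59108} = \frac{1}{-30763 - 59108} = \frac{1}{-89871} = - \frac{1}{89871}$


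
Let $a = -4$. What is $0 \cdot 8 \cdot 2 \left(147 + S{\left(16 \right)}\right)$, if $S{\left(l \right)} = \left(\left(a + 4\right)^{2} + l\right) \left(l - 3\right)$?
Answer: $0$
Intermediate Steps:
$S{\left(l \right)} = l \left(-3 + l\right)$ ($S{\left(l \right)} = \left(\left(-4 + 4\right)^{2} + l\right) \left(l - 3\right) = \left(0^{2} + l\right) \left(-3 + l\right) = \left(0 + l\right) \left(-3 + l\right) = l \left(-3 + l\right)$)
$0 \cdot 8 \cdot 2 \left(147 + S{\left(16 \right)}\right) = 0 \cdot 8 \cdot 2 \left(147 + 16 \left(-3 + 16\right)\right) = 0 \cdot 2 \left(147 + 16 \cdot 13\right) = 0 \left(147 + 208\right) = 0 \cdot 355 = 0$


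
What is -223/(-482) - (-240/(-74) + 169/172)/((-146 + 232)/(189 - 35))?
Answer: -468541203/65950132 ≈ -7.1045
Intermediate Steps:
-223/(-482) - (-240/(-74) + 169/172)/((-146 + 232)/(189 - 35)) = -223*(-1/482) - (-240*(-1/74) + 169*(1/172))/(86/154) = 223/482 - (120/37 + 169/172)/(86*(1/154)) = 223/482 - 26893/(6364*43/77) = 223/482 - 26893*77/(6364*43) = 223/482 - 1*2070761/273652 = 223/482 - 2070761/273652 = -468541203/65950132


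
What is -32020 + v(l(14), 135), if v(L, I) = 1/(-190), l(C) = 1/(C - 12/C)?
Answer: -6083801/190 ≈ -32020.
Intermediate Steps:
v(L, I) = -1/190
-32020 + v(l(14), 135) = -32020 - 1/190 = -6083801/190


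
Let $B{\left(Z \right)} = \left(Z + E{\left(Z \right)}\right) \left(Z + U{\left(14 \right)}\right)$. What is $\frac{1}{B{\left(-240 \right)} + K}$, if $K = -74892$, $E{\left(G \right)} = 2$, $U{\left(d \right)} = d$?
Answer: $- \frac{1}{21104} \approx -4.7384 \cdot 10^{-5}$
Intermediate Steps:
$B{\left(Z \right)} = \left(2 + Z\right) \left(14 + Z\right)$ ($B{\left(Z \right)} = \left(Z + 2\right) \left(Z + 14\right) = \left(2 + Z\right) \left(14 + Z\right)$)
$\frac{1}{B{\left(-240 \right)} + K} = \frac{1}{\left(28 + \left(-240\right)^{2} + 16 \left(-240\right)\right) - 74892} = \frac{1}{\left(28 + 57600 - 3840\right) - 74892} = \frac{1}{53788 - 74892} = \frac{1}{-21104} = - \frac{1}{21104}$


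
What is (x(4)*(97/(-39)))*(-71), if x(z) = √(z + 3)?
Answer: 6887*√7/39 ≈ 467.21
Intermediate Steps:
x(z) = √(3 + z)
(x(4)*(97/(-39)))*(-71) = (√(3 + 4)*(97/(-39)))*(-71) = (√7*(97*(-1/39)))*(-71) = (√7*(-97/39))*(-71) = -97*√7/39*(-71) = 6887*√7/39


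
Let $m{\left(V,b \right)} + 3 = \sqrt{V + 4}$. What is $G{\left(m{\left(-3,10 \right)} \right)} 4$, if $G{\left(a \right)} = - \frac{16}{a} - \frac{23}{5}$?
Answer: $\frac{68}{5} \approx 13.6$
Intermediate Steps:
$m{\left(V,b \right)} = -3 + \sqrt{4 + V}$ ($m{\left(V,b \right)} = -3 + \sqrt{V + 4} = -3 + \sqrt{4 + V}$)
$G{\left(a \right)} = - \frac{23}{5} - \frac{16}{a}$ ($G{\left(a \right)} = - \frac{16}{a} - \frac{23}{5} = - \frac{23}{5} - \frac{16}{a}$)
$G{\left(m{\left(-3,10 \right)} \right)} 4 = \left(- \frac{23}{5} - \frac{16}{-3 + \sqrt{4 - 3}}\right) 4 = \left(- \frac{23}{5} - \frac{16}{-3 + \sqrt{1}}\right) 4 = \left(- \frac{23}{5} - \frac{16}{-3 + 1}\right) 4 = \left(- \frac{23}{5} - \frac{16}{-2}\right) 4 = \left(- \frac{23}{5} - -8\right) 4 = \left(- \frac{23}{5} + 8\right) 4 = \frac{17}{5} \cdot 4 = \frac{68}{5}$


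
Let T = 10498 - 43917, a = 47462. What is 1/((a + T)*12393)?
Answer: 1/174034899 ≈ 5.7460e-9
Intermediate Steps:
T = -33419
1/((a + T)*12393) = 1/((47462 - 33419)*12393) = (1/12393)/14043 = (1/14043)*(1/12393) = 1/174034899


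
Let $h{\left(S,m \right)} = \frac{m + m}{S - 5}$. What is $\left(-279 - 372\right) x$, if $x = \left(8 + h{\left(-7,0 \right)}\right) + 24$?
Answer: $-20832$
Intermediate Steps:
$h{\left(S,m \right)} = \frac{2 m}{-5 + S}$
$x = 32$ ($x = \left(8 + 2 \cdot 0 \frac{1}{-5 - 7}\right) + 24 = \left(8 + 2 \cdot 0 \frac{1}{-12}\right) + 24 = \left(8 + 2 \cdot 0 \left(- \frac{1}{12}\right)\right) + 24 = \left(8 + 0\right) + 24 = 8 + 24 = 32$)
$\left(-279 - 372\right) x = \left(-279 - 372\right) 32 = \left(-651\right) 32 = -20832$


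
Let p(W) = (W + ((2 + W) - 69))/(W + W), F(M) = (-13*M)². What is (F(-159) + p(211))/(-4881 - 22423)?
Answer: -1802990713/11522288 ≈ -156.48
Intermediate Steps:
F(M) = 169*M²
p(W) = (-67 + 2*W)/(2*W) (p(W) = (W + (-67 + W))/((2*W)) = (-67 + 2*W)*(1/(2*W)) = (-67 + 2*W)/(2*W))
(F(-159) + p(211))/(-4881 - 22423) = (169*(-159)² + (-67/2 + 211)/211)/(-4881 - 22423) = (169*25281 + (1/211)*(355/2))/(-27304) = (4272489 + 355/422)*(-1/27304) = (1802990713/422)*(-1/27304) = -1802990713/11522288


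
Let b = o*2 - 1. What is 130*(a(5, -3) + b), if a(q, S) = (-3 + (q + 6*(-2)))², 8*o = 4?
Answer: 13000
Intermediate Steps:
o = ½ (o = (⅛)*4 = ½ ≈ 0.50000)
b = 0 (b = (½)*2 - 1 = 1 - 1 = 0)
a(q, S) = (-15 + q)² (a(q, S) = (-3 + (q - 12))² = (-3 + (-12 + q))² = (-15 + q)²)
130*(a(5, -3) + b) = 130*((-15 + 5)² + 0) = 130*((-10)² + 0) = 130*(100 + 0) = 130*100 = 13000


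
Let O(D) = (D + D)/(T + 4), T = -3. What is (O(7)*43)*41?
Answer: 24682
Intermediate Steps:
O(D) = 2*D (O(D) = (D + D)/(-3 + 4) = (2*D)/1 = (2*D)*1 = 2*D)
(O(7)*43)*41 = ((2*7)*43)*41 = (14*43)*41 = 602*41 = 24682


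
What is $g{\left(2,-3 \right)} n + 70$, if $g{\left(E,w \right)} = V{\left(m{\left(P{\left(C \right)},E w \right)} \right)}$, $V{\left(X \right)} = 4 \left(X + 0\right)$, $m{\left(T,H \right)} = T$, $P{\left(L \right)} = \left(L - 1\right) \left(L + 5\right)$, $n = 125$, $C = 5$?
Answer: $20070$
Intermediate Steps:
$P{\left(L \right)} = \left(-1 + L\right) \left(5 + L\right)$
$V{\left(X \right)} = 4 X$
$g{\left(E,w \right)} = 160$ ($g{\left(E,w \right)} = 4 \left(-5 + 5^{2} + 4 \cdot 5\right) = 4 \left(-5 + 25 + 20\right) = 4 \cdot 40 = 160$)
$g{\left(2,-3 \right)} n + 70 = 160 \cdot 125 + 70 = 20000 + 70 = 20070$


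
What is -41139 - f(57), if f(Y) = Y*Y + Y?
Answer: -44445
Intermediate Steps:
f(Y) = Y + Y**2 (f(Y) = Y**2 + Y = Y + Y**2)
-41139 - f(57) = -41139 - 57*(1 + 57) = -41139 - 57*58 = -41139 - 3306 = -44445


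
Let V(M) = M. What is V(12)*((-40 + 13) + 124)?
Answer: 1164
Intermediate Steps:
V(12)*((-40 + 13) + 124) = 12*((-40 + 13) + 124) = 12*(-27 + 124) = 12*97 = 1164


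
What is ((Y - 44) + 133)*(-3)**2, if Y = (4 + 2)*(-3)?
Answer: 639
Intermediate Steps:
Y = -18 (Y = 6*(-3) = -18)
((Y - 44) + 133)*(-3)**2 = ((-18 - 44) + 133)*(-3)**2 = (-62 + 133)*9 = 71*9 = 639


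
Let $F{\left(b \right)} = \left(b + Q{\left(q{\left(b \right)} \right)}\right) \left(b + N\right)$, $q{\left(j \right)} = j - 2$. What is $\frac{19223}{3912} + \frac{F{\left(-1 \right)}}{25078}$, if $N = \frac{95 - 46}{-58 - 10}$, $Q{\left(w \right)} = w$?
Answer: $\frac{4097861201}{833893656} \approx 4.9141$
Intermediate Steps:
$q{\left(j \right)} = -2 + j$ ($q{\left(j \right)} = j - 2 = -2 + j$)
$N = - \frac{49}{68}$ ($N = \frac{49}{-68} = 49 \left(- \frac{1}{68}\right) = - \frac{49}{68} \approx -0.72059$)
$F{\left(b \right)} = \left(-2 + 2 b\right) \left(- \frac{49}{68} + b\right)$ ($F{\left(b \right)} = \left(b + \left(-2 + b\right)\right) \left(b - \frac{49}{68}\right) = \left(-2 + 2 b\right) \left(- \frac{49}{68} + b\right)$)
$\frac{19223}{3912} + \frac{F{\left(-1 \right)}}{25078} = \frac{19223}{3912} + \frac{\frac{49}{34} + 2 \left(-1\right)^{2} - - \frac{117}{34}}{25078} = 19223 \cdot \frac{1}{3912} + \left(\frac{49}{34} + 2 \cdot 1 + \frac{117}{34}\right) \frac{1}{25078} = \frac{19223}{3912} + \left(\frac{49}{34} + 2 + \frac{117}{34}\right) \frac{1}{25078} = \frac{19223}{3912} + \frac{117}{17} \cdot \frac{1}{25078} = \frac{19223}{3912} + \frac{117}{426326} = \frac{4097861201}{833893656}$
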